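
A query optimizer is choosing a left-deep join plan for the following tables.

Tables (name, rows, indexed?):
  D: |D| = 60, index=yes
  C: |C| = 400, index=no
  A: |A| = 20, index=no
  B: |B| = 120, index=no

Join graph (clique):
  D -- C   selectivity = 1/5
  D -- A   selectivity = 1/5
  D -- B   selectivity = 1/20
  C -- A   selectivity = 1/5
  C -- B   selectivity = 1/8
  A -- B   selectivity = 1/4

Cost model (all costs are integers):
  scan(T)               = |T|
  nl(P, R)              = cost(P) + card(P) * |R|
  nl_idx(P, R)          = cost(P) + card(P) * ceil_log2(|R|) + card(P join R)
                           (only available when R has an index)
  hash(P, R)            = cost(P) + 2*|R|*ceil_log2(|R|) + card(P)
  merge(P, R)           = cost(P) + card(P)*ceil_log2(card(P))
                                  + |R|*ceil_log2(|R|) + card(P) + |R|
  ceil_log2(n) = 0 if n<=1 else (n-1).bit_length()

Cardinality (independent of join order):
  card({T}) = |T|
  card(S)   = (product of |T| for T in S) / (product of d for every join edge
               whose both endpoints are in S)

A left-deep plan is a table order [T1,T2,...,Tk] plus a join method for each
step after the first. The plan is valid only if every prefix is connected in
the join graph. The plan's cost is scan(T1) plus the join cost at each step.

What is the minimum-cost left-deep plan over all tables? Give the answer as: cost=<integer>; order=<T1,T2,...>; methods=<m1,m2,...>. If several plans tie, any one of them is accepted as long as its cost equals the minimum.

cost=8840; order=C,A,D,B; methods=hash,hash,hash

Selinger DP (subsets sized 1..n):
  {D}: scan cost=60, card=60
  {C}: scan cost=400, card=400
  {A}: scan cost=20, card=20
  {B}: scan cost=120, card=120
  {CD}: card=4800; try (D,hash)→1520, (C,merge)→4480, (D,merge)→4820, (C,hash)→7320, (D,nl_idx)→7600, (C,nl)→24060 …(+1); best=1520 via (D,hash)
  {AD}: card=240; try (A,hash)→320, (D,nl_idx)→380, (D,merge)→560, (A,merge)→600, (D,hash)→760, (D,nl)→1220 …(+1); best=320 via (A,hash)
  {BD}: card=360; try (D,hash)→960, (D,nl_idx)→1200, (B,merge)→1440, (D,merge)→1500, (B,hash)→1800, (B,nl)→7260 …(+1); best=960 via (D,hash)
  {AC}: card=1600; try (A,hash)→1000, (C,merge)→4140, (A,merge)→4520, (C,hash)→7240, (C,nl)→8020, (A,nl)→8400; best=1000 via (A,hash)
  {BC}: card=6000; try (B,hash)→2480, (C,merge)→5080, (B,merge)→5360, (C,hash)→7440, (C,nl)→48120, (B,nl)→48400; best=2480 via (B,hash)
  {AB}: card=600; try (A,hash)→440, (B,merge)→1100, (A,merge)→1200, (B,hash)→1720, (B,nl)→2420, (A,nl)→2520; best=440 via (A,hash)
  {ACD}: card=3840; try (D,hash)→3320, (C,merge)→6480, (A,hash)→6520, (C,hash)→7760, (D,nl_idx)→14440, (D,merge)→20620 …(+4); best=3320 via (D,hash)
  {BCD}: card=3600; try (B,hash)→8000, (C,hash)→8520, (C,merge)→8560, (D,hash)→9200, (D,nl_idx)→42080, (B,merge)→69680 …(+4); best=8000 via (B,hash)
  {ABD}: card=360; try (A,hash)→1520, (D,hash)→1760, (B,hash)→2240, (B,merge)→3440, (D,nl_idx)→4400, (A,merge)→4680 …(+4); best=1520 via (A,hash)
  {ABC}: card=6000; try (B,hash)→4280, (C,hash)→8240, (A,hash)→8680, (C,merge)→11040, (B,merge)→21160, (A,merge)→86600 …(+3); best=4280 via (B,hash)
  {ABCD}: card=720; try (B,hash)→8840, (C,hash)→9080, (C,merge)→9120, (D,hash)→11000, (A,hash)→11800, (D,nl_idx)→41000 …(+7); best=8840 via (B,hash)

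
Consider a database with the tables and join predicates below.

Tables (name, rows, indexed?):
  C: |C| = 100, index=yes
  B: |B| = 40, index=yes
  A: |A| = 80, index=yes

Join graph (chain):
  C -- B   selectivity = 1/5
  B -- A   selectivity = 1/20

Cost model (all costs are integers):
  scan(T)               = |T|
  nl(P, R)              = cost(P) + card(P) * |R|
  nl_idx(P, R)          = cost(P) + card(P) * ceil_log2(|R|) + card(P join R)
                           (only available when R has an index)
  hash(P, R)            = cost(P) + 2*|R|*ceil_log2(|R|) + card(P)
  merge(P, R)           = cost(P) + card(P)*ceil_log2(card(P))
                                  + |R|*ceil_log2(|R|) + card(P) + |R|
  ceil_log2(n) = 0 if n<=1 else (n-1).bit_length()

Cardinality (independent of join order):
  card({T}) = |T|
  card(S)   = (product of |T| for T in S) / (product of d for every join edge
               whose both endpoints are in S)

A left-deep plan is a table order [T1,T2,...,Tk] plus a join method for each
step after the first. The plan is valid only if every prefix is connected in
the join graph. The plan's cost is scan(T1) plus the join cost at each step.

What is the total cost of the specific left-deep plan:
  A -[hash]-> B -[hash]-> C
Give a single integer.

2200

step 1: scan A: cost=80, card=80
step 2: join B via hash
    card(P join B) = 80*40/(20) = 160
    cost = 80 + 2*40*6 + 80 = 640
step 3: join C via hash
    card(P join C) = 160*100/(5) = 3200
    cost = 640 + 2*100*7 + 160 = 2200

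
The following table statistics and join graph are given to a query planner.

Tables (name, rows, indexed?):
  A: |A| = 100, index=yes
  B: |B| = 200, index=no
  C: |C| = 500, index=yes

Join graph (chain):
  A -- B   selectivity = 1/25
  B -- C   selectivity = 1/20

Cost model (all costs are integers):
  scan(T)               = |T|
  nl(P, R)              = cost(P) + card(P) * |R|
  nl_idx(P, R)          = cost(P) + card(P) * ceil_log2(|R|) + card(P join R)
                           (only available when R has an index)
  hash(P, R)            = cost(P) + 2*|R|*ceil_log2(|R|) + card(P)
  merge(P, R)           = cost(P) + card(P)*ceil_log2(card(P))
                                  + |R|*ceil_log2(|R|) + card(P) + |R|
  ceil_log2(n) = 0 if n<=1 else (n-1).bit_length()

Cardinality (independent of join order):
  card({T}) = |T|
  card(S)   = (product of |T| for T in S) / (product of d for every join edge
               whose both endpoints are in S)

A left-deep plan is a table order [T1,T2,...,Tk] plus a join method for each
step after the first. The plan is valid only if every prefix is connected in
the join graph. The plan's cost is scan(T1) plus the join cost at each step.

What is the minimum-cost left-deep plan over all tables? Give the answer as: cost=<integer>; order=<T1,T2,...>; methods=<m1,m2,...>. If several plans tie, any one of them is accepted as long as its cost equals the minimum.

Selinger DP (subsets sized 1..n):
  {A}: scan cost=100, card=100
  {B}: scan cost=200, card=200
  {C}: scan cost=500, card=500
  {AB}: card=800; try (A,hash)→1800, (A,nl_idx)→2400, (B,merge)→2700, (A,merge)→2800, (B,hash)→3400, (B,nl)→20100 …(+1); best=1800 via (A,hash)
  {BC}: card=5000; try (B,hash)→4200, (C,merge)→7000, (C,nl_idx)→7000, (B,merge)→7300, (C,hash)→9400, (C,nl)→100200 …(+1); best=4200 via (B,hash)
  {ABC}: card=20000; try (A,hash)→10600, (C,hash)→11600, (C,merge)→15600, (C,nl_idx)→29000, (A,nl_idx)→59200, (A,merge)→75000 …(+2); best=10600 via (A,hash)

cost=10600; order=C,B,A; methods=hash,hash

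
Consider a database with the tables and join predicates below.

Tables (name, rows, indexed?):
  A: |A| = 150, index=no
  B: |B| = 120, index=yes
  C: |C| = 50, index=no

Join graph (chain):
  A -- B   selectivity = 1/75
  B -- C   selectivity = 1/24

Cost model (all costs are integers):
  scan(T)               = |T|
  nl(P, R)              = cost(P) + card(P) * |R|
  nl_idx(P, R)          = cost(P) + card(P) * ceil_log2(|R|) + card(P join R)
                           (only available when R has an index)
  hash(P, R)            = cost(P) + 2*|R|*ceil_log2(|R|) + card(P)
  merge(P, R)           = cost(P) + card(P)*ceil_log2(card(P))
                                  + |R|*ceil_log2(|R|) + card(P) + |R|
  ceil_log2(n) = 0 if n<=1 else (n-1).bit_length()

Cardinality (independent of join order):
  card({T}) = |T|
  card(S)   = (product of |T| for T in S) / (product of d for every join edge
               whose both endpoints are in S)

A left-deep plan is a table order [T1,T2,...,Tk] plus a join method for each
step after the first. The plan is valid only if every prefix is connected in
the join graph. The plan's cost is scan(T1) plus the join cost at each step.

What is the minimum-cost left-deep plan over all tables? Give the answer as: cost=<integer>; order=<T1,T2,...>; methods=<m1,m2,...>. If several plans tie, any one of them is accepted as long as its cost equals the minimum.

Selinger DP (subsets sized 1..n):
  {A}: scan cost=150, card=150
  {B}: scan cost=120, card=120
  {C}: scan cost=50, card=50
  {AB}: card=240; try (B,nl_idx)→1440, (B,hash)→1980, (A,merge)→2430, (B,merge)→2460, (A,hash)→2640, (A,nl)→18120 …(+1); best=1440 via (B,nl_idx)
  {BC}: card=250; try (B,nl_idx)→650, (C,hash)→840, (B,merge)→1360, (C,merge)→1430, (B,hash)→1780, (B,nl)→6050 …(+1); best=650 via (B,nl_idx)
  {ABC}: card=500; try (C,hash)→2280, (A,hash)→3300, (C,merge)→3950, (A,merge)→4250, (C,nl)→13440, (A,nl)→38150; best=2280 via (C,hash)

cost=2280; order=A,B,C; methods=nl_idx,hash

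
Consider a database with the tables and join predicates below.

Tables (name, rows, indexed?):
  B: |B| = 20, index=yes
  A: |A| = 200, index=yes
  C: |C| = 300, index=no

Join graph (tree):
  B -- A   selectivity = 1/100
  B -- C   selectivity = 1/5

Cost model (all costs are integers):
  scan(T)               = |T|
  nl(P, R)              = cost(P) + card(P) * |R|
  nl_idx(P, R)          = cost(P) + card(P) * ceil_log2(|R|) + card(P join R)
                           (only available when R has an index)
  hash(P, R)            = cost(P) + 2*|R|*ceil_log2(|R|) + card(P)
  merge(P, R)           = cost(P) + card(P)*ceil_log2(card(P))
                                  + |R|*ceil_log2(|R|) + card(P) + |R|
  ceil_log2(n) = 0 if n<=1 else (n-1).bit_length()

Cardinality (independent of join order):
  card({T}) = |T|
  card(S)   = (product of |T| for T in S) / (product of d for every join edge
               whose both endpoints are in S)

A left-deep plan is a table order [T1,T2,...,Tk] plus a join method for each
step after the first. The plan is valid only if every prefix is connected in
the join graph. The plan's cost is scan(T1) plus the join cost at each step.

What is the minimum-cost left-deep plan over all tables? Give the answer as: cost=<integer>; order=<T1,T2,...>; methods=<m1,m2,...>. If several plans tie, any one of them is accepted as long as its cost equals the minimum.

Selinger DP (subsets sized 1..n):
  {B}: scan cost=20, card=20
  {A}: scan cost=200, card=200
  {C}: scan cost=300, card=300
  {AB}: card=40; try (A,nl_idx)→220, (B,hash)→600, (B,nl_idx)→1240, (A,merge)→1940, (B,merge)→2120, (A,hash)→3240 …(+2); best=220 via (A,nl_idx)
  {BC}: card=1200; try (B,hash)→800, (B,nl_idx)→3000, (C,merge)→3140, (B,merge)→3420, (C,hash)→5440, (C,nl)→6020 …(+1); best=800 via (B,hash)
  {ABC}: card=2400; try (C,merge)→3500, (A,hash)→5200, (C,hash)→5660, (C,nl)→12220, (A,nl_idx)→12800, (A,merge)→17000 …(+1); best=3500 via (C,merge)

cost=3500; order=B,A,C; methods=nl_idx,merge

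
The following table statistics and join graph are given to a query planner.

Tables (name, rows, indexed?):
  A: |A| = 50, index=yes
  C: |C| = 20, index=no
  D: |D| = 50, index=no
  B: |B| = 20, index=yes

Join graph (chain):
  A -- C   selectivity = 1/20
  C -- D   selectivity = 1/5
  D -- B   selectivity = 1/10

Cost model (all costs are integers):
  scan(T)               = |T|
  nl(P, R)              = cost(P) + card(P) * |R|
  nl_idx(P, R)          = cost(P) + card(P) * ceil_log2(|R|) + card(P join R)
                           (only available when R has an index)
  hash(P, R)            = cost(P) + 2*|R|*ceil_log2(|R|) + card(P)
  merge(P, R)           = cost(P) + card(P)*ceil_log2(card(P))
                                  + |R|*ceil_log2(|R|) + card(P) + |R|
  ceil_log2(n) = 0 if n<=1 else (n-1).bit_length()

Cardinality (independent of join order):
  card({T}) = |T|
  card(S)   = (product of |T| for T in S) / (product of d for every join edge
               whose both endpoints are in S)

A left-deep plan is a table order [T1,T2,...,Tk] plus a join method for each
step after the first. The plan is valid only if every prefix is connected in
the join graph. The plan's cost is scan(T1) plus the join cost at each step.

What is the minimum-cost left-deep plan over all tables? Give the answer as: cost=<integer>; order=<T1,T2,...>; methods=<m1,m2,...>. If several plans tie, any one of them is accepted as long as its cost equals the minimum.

Selinger DP (subsets sized 1..n):
  {A}: scan cost=50, card=50
  {C}: scan cost=20, card=20
  {D}: scan cost=50, card=50
  {B}: scan cost=20, card=20
  {AC}: card=50; try (A,nl_idx)→190, (C,hash)→300, (A,merge)→490, (C,merge)→520, (A,hash)→640, (A,nl)→1020 …(+1); best=190 via (A,nl_idx)
  {CD}: card=200; try (C,hash)→300, (D,merge)→490, (C,merge)→520, (D,hash)→640, (D,nl)→1020, (C,nl)→1050; best=300 via (C,hash)
  {BD}: card=100; try (B,hash)→300, (B,nl_idx)→400, (D,merge)→490, (B,merge)→520, (D,hash)→640, (D,nl)→1020 …(+1); best=300 via (B,hash)
  {ACD}: card=500; try (D,hash)→840, (D,merge)→890, (A,hash)→1100, (A,nl_idx)→2000, (A,merge)→2450, (D,nl)→2690 …(+1); best=840 via (D,hash)
  {BCD}: card=400; try (C,hash)→600, (B,hash)→700, (C,merge)→1220, (B,nl_idx)→1700, (B,merge)→2220, (C,nl)→2300 …(+1); best=600 via (C,hash)
  {ABCD}: card=1000; try (B,hash)→1540, (A,hash)→1600, (A,nl_idx)→4000, (B,nl_idx)→4340, (A,merge)→4950, (B,merge)→5960 …(+2); best=1540 via (B,hash)

cost=1540; order=C,A,D,B; methods=nl_idx,hash,hash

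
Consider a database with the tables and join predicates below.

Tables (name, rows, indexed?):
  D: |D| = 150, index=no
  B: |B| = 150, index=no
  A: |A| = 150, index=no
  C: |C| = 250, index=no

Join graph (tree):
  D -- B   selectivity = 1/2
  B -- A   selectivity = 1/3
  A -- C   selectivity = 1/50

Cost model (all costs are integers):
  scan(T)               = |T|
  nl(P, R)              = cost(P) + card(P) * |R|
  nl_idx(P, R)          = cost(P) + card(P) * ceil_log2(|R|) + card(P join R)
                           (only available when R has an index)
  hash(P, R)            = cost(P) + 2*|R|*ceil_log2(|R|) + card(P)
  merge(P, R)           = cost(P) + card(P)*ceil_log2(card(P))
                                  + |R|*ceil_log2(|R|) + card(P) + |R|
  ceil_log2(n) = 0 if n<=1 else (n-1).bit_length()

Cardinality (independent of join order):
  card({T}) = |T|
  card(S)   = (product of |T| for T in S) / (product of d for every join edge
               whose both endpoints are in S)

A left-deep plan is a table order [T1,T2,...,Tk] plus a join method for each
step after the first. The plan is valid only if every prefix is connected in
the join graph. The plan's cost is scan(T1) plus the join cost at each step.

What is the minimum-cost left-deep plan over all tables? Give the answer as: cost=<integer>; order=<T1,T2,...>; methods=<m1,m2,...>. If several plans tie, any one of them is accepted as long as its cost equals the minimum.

cost=45950; order=C,A,B,D; methods=hash,hash,hash

Selinger DP (subsets sized 1..n):
  {D}: scan cost=150, card=150
  {B}: scan cost=150, card=150
  {A}: scan cost=150, card=150
  {C}: scan cost=250, card=250
  {BD}: card=11250; try (D,hash)→2700, (B,hash)→2700, (D,merge)→2850, (B,merge)→2850, (D,nl)→22650, (B,nl)→22650; best=2700 via (D,hash)
  {AB}: card=7500; try (B,hash)→2700, (A,hash)→2700, (B,merge)→2850, (A,merge)→2850, (B,nl)→22650, (A,nl)→22650; best=2700 via (B,hash)
  {AC}: card=750; try (A,hash)→2900, (C,merge)→3750, (A,merge)→3850, (C,hash)→4300, (C,nl)→37650, (A,nl)→37750; best=2900 via (A,hash)
  {ABD}: card=562500; try (D,hash)→12600, (A,hash)→16350, (D,merge)→109050, (A,merge)→172800, (D,nl)→1127700, (A,nl)→1690200; best=12600 via (D,hash)
  {ABC}: card=37500; try (B,hash)→6050, (B,merge)→12500, (C,hash)→14200, (C,merge)→109950, (B,nl)→115400, (C,nl)→1877700; best=6050 via (B,hash)
  {ABCD}: card=2812500; try (D,hash)→45950, (C,hash)→579100, (D,merge)→644900, (D,nl)→5631050, (C,merge)→11827350, (C,nl)→140637600; best=45950 via (D,hash)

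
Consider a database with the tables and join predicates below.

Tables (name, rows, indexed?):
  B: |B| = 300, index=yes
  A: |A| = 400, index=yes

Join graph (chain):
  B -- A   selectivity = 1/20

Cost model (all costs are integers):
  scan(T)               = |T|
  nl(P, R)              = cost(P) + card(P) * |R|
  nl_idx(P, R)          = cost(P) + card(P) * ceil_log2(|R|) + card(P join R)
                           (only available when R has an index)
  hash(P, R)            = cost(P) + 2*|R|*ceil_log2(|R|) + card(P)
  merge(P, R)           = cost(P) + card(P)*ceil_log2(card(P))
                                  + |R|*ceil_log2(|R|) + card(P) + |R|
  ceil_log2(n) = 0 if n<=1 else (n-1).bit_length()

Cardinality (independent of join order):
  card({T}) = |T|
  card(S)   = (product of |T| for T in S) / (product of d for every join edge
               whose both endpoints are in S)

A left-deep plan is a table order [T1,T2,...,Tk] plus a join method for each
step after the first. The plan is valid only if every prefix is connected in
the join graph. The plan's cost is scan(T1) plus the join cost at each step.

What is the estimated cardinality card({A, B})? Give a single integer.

6000

Tables in S: A(400), B(300)
Edges inside S: B-A(d=20)
numerator = 400 * 300 = 120000
denominator = 20 = 20
card(S) = 120000 / 20 = 6000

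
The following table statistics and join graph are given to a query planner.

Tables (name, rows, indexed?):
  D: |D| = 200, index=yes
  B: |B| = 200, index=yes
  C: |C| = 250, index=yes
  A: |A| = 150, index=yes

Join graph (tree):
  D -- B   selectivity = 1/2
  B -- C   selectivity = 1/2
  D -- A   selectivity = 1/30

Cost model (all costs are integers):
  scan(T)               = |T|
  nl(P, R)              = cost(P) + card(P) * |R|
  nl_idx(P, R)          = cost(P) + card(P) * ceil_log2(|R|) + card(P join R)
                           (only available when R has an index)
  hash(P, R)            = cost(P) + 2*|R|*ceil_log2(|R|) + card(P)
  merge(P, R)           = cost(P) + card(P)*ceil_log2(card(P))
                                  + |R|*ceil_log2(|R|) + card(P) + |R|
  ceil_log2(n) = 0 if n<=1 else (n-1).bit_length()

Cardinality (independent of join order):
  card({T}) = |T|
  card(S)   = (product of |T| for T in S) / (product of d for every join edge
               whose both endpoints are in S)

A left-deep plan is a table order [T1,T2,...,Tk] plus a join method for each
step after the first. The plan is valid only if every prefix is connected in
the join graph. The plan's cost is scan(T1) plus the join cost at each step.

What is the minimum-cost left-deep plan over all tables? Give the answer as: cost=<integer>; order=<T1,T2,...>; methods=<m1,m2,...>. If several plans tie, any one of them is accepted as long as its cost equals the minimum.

cost=110550; order=A,D,B,C; methods=nl_idx,hash,hash

Selinger DP (subsets sized 1..n):
  {D}: scan cost=200, card=200
  {B}: scan cost=200, card=200
  {C}: scan cost=250, card=250
  {A}: scan cost=150, card=150
  {BD}: card=20000; try (D,hash)→3600, (B,hash)→3600, (D,merge)→3800, (B,merge)→3800, (D,nl_idx)→21800, (B,nl_idx)→21800 …(+2); best=3600 via (D,hash)
  {AD}: card=1000; try (D,nl_idx)→2350, (A,hash)→2800, (A,nl_idx)→2800, (D,merge)→3300, (A,merge)→3350, (D,hash)→3500 …(+2); best=2350 via (D,nl_idx)
  {BC}: card=25000; try (B,hash)→3700, (C,merge)→4250, (B,merge)→4300, (C,hash)→4400, (C,nl_idx)→26800, (B,nl_idx)→27250 …(+2); best=3700 via (B,hash)
  {BCD}: card=2500000; try (C,hash)→27600, (D,hash)→31900, (C,merge)→325850, (D,merge)→405500, (C,nl_idx)→2663600, (D,nl_idx)→2703700 …(+2); best=27600 via (C,hash)
  {ABD}: card=100000; try (B,hash)→6550, (B,merge)→15150, (A,hash)→26000, (B,nl_idx)→110350, (B,nl)→202350, (A,nl_idx)→263600 …(+2); best=6550 via (B,hash)
  {ABCD}: card=12500000; try (C,hash)→110550, (C,merge)→1808800, (A,hash)→2530000, (C,nl_idx)→13306550, (C,nl)→25006550, (A,nl_idx)→32527600 …(+2); best=110550 via (C,hash)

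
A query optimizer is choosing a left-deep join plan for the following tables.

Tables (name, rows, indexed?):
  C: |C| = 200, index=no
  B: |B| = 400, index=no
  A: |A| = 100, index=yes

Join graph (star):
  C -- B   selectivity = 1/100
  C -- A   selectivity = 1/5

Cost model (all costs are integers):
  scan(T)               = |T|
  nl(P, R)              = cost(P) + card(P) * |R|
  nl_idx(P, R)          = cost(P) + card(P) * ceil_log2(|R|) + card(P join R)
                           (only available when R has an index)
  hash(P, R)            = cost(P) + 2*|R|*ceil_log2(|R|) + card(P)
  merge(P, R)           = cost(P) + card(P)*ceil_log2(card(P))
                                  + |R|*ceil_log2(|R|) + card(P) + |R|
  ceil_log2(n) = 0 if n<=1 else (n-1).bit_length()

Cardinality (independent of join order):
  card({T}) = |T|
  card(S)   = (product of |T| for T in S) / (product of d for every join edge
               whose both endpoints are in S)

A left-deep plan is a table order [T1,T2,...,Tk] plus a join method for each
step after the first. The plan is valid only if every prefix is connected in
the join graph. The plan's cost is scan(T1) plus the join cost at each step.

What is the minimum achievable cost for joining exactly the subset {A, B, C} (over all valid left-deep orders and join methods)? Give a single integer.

Selinger DP over subsets of {A,B,C}:
  {C}: scan cost=200, card=200
  {B}: scan cost=400, card=400
  {A}: scan cost=100, card=100
  {BC}: card=800; try (C,hash)→4000, (B,merge)→6000, (C,merge)→6200, (B,hash)→7600, (B,nl)→80200, (C,nl)→80400; best=4000 via (C,hash)
  {AC}: card=4000; try (A,hash)→1800, (C,merge)→2700, (A,merge)→2800, (C,hash)→3400, (A,nl_idx)→5600, (C,nl)→20100 …(+1); best=1800 via (A,hash)
  {ABC}: card=16000; try (A,hash)→6200, (B,hash)→13000, (A,merge)→13600, (A,nl_idx)→25600, (B,merge)→57800, (A,nl)→84000 …(+1); best=6200 via (A,hash)

6200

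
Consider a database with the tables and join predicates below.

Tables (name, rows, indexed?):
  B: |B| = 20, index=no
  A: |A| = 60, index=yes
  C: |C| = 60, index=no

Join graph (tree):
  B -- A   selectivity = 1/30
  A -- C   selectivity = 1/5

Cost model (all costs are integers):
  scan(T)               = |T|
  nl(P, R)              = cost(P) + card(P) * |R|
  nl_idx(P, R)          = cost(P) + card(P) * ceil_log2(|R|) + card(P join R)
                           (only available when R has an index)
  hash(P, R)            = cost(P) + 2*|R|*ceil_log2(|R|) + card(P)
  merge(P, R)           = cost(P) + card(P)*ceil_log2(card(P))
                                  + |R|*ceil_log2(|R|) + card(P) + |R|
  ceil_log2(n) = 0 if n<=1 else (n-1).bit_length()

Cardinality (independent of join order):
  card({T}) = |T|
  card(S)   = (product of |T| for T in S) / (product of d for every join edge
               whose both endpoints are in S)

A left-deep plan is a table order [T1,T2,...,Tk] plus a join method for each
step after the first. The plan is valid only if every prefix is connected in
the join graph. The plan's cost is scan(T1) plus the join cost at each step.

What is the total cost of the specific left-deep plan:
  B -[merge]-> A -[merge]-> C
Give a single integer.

step 1: scan B: cost=20, card=20
step 2: join A via merge
    card(P join A) = 20*60/(30) = 40
    cost = 20 + 20*5 + 60*6 + 20 + 60 = 560
step 3: join C via merge
    card(P join C) = 40*60/(5) = 480
    cost = 560 + 40*6 + 60*6 + 40 + 60 = 1260

1260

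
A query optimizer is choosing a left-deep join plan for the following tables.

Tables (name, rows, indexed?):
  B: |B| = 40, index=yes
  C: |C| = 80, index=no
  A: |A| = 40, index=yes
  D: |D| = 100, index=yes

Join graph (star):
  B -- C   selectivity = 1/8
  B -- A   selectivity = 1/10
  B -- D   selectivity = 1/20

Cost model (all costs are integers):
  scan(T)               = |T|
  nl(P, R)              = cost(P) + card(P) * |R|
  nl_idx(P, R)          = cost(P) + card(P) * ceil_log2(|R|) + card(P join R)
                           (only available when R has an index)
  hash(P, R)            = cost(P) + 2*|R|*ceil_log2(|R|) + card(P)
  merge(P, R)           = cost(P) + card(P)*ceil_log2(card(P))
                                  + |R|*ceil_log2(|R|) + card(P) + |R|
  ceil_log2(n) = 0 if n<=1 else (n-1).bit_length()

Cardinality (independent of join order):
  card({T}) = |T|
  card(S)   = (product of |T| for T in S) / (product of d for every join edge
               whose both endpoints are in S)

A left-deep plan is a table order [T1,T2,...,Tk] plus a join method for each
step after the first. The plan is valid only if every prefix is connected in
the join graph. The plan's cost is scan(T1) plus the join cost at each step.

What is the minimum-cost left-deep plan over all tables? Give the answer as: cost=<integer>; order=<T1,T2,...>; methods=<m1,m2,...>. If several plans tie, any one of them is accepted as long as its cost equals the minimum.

Selinger DP (subsets sized 1..n):
  {B}: scan cost=40, card=40
  {C}: scan cost=80, card=80
  {A}: scan cost=40, card=40
  {D}: scan cost=100, card=100
  {BC}: card=400; try (B,hash)→640, (C,merge)→960, (B,nl_idx)→960, (B,merge)→1000, (C,hash)→1200, (C,nl)→3240 …(+1); best=640 via (B,hash)
  {AB}: card=160; try (B,nl_idx)→440, (A,nl_idx)→440, (B,hash)→560, (A,hash)→560, (B,merge)→600, (A,merge)→600 …(+2); best=440 via (B,nl_idx)
  {BD}: card=200; try (D,nl_idx)→520, (B,hash)→680, (B,nl_idx)→900, (D,merge)→1120, (B,merge)→1180, (D,hash)→1480 …(+2); best=520 via (D,nl_idx)
  {ABC}: card=1600; try (A,hash)→1520, (C,hash)→1720, (C,merge)→2520, (A,nl_idx)→4640, (A,merge)→4920, (C,nl)→13240 …(+1); best=1520 via (A,hash)
  {BCD}: card=2000; try (C,hash)→1840, (D,hash)→2440, (C,merge)→2960, (D,merge)→5440, (D,nl_idx)→5440, (C,nl)→16520 …(+1); best=1840 via (C,hash)
  {ABD}: card=800; try (A,hash)→1200, (D,hash)→2000, (D,nl_idx)→2360, (A,nl_idx)→2520, (A,merge)→2600, (D,merge)→2680 …(+2); best=1200 via (A,hash)
  {ABCD}: card=8000; try (C,hash)→3120, (A,hash)→4320, (D,hash)→4520, (C,merge)→10640, (D,nl_idx)→20720, (D,merge)→21520 …(+5); best=3120 via (C,hash)

cost=3120; order=B,D,A,C; methods=nl_idx,hash,hash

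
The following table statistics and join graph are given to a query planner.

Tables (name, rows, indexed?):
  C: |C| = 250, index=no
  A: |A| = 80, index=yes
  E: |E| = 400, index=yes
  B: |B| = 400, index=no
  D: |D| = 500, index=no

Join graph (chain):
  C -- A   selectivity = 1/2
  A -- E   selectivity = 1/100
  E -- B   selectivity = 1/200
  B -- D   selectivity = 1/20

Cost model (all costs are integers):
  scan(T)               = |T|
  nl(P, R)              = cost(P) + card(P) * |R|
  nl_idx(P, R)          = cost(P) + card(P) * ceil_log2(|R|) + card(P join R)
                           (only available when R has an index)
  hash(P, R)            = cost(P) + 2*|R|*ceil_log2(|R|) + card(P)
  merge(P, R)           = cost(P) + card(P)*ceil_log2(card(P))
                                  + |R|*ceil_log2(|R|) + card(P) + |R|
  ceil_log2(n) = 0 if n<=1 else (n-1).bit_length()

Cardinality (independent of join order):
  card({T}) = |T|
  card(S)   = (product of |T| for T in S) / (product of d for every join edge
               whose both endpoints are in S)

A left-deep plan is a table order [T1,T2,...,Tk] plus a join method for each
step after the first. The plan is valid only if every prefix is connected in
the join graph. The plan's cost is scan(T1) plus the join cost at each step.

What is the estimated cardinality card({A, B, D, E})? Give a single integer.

16000

Tables in S: A(80), B(400), D(500), E(400)
Edges inside S: A-E(d=100), E-B(d=200), B-D(d=20)
numerator = 80 * 400 * 500 * 400 = 6400000000
denominator = 100 * 200 * 20 = 400000
card(S) = 6400000000 / 400000 = 16000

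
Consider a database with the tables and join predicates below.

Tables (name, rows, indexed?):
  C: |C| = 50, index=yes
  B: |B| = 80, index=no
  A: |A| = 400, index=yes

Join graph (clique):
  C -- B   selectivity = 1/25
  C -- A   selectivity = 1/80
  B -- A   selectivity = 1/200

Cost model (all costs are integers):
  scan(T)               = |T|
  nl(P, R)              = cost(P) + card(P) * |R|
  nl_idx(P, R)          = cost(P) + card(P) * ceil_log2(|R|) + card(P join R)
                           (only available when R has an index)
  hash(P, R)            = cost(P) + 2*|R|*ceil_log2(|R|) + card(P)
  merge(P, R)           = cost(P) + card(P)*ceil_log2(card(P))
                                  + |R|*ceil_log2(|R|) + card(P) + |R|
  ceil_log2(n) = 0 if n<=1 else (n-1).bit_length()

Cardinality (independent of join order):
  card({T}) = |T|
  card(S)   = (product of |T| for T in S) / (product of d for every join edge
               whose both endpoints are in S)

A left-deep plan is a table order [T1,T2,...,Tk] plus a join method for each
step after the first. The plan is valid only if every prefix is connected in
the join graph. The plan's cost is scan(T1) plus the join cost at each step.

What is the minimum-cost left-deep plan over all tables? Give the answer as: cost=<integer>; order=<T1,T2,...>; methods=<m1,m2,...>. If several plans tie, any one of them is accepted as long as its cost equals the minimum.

Selinger DP (subsets sized 1..n):
  {C}: scan cost=50, card=50
  {B}: scan cost=80, card=80
  {A}: scan cost=400, card=400
  {BC}: card=160; try (C,nl_idx)→720, (C,hash)→760, (B,merge)→1040, (C,merge)→1070, (B,hash)→1220, (B,nl)→4050 …(+1); best=720 via (C,nl_idx)
  {AC}: card=250; try (A,nl_idx)→750, (C,hash)→1400, (C,nl_idx)→3050, (A,merge)→4400, (C,merge)→4750, (A,hash)→7300 …(+2); best=750 via (A,nl_idx)
  {AB}: card=160; try (A,nl_idx)→960, (B,hash)→1920, (A,merge)→4720, (B,merge)→5040, (A,hash)→7360, (A,nl)→32080 …(+1); best=960 via (A,nl_idx)
  {ABC}: card=4; try (C,hash)→1720, (C,nl_idx)→1924, (B,hash)→2120, (A,nl_idx)→2164, (C,merge)→2750, (B,merge)→3640 …(+5); best=1720 via (C,hash)

cost=1720; order=B,A,C; methods=nl_idx,hash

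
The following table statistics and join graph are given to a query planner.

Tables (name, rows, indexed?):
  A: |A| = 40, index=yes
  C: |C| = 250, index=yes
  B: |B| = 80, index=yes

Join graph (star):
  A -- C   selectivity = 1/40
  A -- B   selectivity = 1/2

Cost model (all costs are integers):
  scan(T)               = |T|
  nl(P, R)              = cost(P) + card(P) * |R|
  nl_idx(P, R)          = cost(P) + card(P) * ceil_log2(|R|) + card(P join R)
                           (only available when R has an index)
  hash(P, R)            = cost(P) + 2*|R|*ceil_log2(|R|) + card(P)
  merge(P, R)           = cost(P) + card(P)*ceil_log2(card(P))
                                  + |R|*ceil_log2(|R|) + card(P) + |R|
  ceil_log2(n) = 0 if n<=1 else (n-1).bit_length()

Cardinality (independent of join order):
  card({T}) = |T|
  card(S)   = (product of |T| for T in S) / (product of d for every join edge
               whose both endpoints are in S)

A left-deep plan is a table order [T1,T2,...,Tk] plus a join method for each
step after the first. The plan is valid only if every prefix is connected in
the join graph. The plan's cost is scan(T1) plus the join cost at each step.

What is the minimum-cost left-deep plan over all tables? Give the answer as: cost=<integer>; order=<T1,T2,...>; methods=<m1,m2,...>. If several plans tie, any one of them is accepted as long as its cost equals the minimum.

cost=1980; order=A,C,B; methods=nl_idx,hash

Selinger DP (subsets sized 1..n):
  {A}: scan cost=40, card=40
  {C}: scan cost=250, card=250
  {B}: scan cost=80, card=80
  {AC}: card=250; try (C,nl_idx)→610, (A,hash)→980, (A,nl_idx)→2000, (C,merge)→2570, (A,merge)→2780, (C,hash)→4080 …(+2); best=610 via (C,nl_idx)
  {AB}: card=1600; try (A,hash)→640, (B,merge)→960, (A,merge)→1000, (B,hash)→1200, (B,nl_idx)→1920, (A,nl_idx)→2160 …(+2); best=640 via (A,hash)
  {ABC}: card=10000; try (B,hash)→1980, (B,merge)→3500, (C,hash)→6240, (B,nl_idx)→12360, (B,nl)→20610, (C,merge)→22090 …(+2); best=1980 via (B,hash)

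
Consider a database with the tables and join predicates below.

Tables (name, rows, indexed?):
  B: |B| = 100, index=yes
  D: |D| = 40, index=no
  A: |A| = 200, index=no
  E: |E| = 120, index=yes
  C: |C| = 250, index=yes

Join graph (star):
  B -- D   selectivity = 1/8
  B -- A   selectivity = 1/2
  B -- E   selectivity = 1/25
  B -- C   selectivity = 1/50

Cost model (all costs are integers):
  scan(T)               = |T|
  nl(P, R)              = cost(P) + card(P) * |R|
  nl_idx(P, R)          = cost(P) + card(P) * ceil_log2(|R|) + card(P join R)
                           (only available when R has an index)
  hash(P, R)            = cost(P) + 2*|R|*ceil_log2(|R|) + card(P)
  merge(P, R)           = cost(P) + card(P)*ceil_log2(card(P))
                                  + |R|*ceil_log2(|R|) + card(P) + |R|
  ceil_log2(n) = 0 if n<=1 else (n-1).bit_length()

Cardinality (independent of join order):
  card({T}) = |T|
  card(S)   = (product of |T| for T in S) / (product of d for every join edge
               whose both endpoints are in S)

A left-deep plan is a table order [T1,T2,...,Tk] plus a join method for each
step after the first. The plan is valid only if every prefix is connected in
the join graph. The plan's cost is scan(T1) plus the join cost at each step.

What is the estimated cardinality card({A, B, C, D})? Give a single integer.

Tables in S: A(200), B(100), C(250), D(40)
Edges inside S: B-D(d=8), B-A(d=2), B-C(d=50)
numerator = 200 * 100 * 250 * 40 = 200000000
denominator = 8 * 2 * 50 = 800
card(S) = 200000000 / 800 = 250000

250000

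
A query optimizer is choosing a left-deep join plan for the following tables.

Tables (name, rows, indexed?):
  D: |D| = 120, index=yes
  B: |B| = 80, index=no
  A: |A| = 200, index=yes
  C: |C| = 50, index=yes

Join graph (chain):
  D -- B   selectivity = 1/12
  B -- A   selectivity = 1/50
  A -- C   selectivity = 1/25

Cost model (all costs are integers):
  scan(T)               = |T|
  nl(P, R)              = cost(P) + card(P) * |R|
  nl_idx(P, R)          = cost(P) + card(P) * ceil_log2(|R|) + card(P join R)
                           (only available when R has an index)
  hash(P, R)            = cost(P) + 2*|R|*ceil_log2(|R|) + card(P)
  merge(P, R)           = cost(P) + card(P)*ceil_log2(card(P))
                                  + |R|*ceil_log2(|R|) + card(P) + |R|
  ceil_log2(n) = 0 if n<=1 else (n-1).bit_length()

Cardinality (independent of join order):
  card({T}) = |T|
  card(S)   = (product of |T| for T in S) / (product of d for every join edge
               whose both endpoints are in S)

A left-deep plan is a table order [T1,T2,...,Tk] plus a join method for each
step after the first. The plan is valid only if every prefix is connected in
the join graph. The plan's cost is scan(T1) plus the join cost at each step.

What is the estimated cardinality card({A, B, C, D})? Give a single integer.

Tables in S: A(200), B(80), C(50), D(120)
Edges inside S: D-B(d=12), B-A(d=50), A-C(d=25)
numerator = 200 * 80 * 50 * 120 = 96000000
denominator = 12 * 50 * 25 = 15000
card(S) = 96000000 / 15000 = 6400

6400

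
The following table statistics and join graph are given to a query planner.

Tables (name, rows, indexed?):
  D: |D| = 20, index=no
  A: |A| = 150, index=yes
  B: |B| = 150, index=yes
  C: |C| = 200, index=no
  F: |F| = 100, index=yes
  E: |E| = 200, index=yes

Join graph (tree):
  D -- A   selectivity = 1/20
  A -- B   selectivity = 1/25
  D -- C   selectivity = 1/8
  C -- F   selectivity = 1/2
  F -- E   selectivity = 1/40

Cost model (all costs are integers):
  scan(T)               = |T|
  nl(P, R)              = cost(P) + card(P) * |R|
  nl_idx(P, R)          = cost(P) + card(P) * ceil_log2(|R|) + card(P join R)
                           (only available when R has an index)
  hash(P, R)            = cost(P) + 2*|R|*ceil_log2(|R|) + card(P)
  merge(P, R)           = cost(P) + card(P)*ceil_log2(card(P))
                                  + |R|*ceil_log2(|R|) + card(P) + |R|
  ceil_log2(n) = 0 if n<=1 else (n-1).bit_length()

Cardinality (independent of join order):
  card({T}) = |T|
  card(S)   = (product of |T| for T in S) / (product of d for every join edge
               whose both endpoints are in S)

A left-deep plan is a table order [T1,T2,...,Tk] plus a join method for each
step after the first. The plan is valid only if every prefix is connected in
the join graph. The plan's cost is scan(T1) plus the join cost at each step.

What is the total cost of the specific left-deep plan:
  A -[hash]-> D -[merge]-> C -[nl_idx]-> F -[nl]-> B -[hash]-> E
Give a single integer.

step 1: scan A: cost=150, card=150
step 2: join D via hash
    card(P join D) = 150*20/(20) = 150
    cost = 150 + 2*20*5 + 150 = 500
step 3: join C via merge
    card(P join C) = 150*200/(8) = 3750
    cost = 500 + 150*8 + 200*8 + 150 + 200 = 3650
step 4: join F via nl_idx
    card(P join F) = 3750*100/(2) = 187500
    cost = 3650 + 3750*7 + 187500 = 217400
step 5: join B via nl
    card(P join B) = 187500*150/(25) = 1125000
    cost = 217400 + 187500*150 = 28342400
step 6: join E via hash
    card(P join E) = 1125000*200/(40) = 5625000
    cost = 28342400 + 2*200*8 + 1125000 = 29470600

29470600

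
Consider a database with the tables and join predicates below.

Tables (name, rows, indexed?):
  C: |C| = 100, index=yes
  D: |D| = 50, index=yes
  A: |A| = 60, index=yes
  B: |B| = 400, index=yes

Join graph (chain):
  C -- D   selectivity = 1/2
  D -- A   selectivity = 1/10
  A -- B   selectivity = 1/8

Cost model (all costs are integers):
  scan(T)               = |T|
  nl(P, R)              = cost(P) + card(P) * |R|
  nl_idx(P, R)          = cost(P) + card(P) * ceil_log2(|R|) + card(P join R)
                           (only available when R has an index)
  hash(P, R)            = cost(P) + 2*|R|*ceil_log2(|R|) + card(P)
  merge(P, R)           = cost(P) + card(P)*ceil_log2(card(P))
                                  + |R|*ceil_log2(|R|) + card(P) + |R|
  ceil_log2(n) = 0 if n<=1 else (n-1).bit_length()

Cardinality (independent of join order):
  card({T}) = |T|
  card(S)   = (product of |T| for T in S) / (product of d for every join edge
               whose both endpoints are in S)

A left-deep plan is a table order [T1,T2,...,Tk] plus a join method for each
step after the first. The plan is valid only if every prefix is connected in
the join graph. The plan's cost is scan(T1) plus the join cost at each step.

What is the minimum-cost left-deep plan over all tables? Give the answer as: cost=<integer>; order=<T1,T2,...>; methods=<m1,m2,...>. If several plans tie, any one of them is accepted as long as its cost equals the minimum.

cost=21520; order=B,A,D,C; methods=hash,hash,hash

Selinger DP (subsets sized 1..n):
  {C}: scan cost=100, card=100
  {D}: scan cost=50, card=50
  {A}: scan cost=60, card=60
  {B}: scan cost=400, card=400
  {CD}: card=2500; try (D,hash)→800, (C,merge)→1200, (D,merge)→1250, (C,hash)→1500, (C,nl_idx)→2900, (D,nl_idx)→3200 …(+2); best=800 via (D,hash)
  {AD}: card=300; try (A,nl_idx)→650, (D,hash)→720, (D,nl_idx)→720, (A,hash)→820, (A,merge)→820, (D,merge)→830 …(+2); best=650 via (A,nl_idx)
  {AB}: card=3000; try (A,hash)→1520, (B,nl_idx)→3600, (B,merge)→4480, (A,merge)→4820, (A,nl_idx)→5800, (B,hash)→7320 …(+2); best=1520 via (A,hash)
  {ACD}: card=15000; try (C,hash)→2350, (A,hash)→4020, (C,merge)→4450, (C,nl_idx)→17750, (C,nl)→30650, (A,nl_idx)→30800 …(+2); best=2350 via (C,hash)
  {ABD}: card=15000; try (D,hash)→5120, (B,merge)→7650, (B,hash)→8150, (B,nl_idx)→18350, (D,nl_idx)→34520, (D,merge)→40870 …(+2); best=5120 via (D,hash)
  {ABCD}: card=750000; try (C,hash)→21520, (B,hash)→24550, (C,merge)→230920, (B,merge)→231350, (C,nl_idx)→860120, (B,nl_idx)→887350 …(+2); best=21520 via (C,hash)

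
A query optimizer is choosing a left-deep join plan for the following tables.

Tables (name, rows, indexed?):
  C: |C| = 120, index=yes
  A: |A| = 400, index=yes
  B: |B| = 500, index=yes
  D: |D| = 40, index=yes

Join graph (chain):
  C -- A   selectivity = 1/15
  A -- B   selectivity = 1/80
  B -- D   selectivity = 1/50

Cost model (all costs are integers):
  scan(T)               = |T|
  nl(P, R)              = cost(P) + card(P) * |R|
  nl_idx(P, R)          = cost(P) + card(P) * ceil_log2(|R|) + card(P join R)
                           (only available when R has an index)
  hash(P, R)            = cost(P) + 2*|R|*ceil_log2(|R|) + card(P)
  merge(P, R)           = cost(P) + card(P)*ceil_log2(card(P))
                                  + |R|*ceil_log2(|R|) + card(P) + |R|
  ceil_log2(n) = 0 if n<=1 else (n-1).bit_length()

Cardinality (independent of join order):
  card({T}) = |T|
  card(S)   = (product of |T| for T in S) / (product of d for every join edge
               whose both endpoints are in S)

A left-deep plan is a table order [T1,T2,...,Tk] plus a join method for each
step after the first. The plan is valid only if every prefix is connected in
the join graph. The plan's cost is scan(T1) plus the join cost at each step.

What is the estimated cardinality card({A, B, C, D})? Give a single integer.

Tables in S: A(400), B(500), C(120), D(40)
Edges inside S: C-A(d=15), A-B(d=80), B-D(d=50)
numerator = 400 * 500 * 120 * 40 = 960000000
denominator = 15 * 80 * 50 = 60000
card(S) = 960000000 / 60000 = 16000

16000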